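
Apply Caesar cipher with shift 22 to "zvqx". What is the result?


Caesar cipher: shift "zvqx" by 22
  'z' (pos 25) + 22 = pos 21 = 'v'
  'v' (pos 21) + 22 = pos 17 = 'r'
  'q' (pos 16) + 22 = pos 12 = 'm'
  'x' (pos 23) + 22 = pos 19 = 't'
Result: vrmt

vrmt


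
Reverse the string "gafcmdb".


Input: gafcmdb
Reading characters right to left:
  Position 6: 'b'
  Position 5: 'd'
  Position 4: 'm'
  Position 3: 'c'
  Position 2: 'f'
  Position 1: 'a'
  Position 0: 'g'
Reversed: bdmcfag

bdmcfag


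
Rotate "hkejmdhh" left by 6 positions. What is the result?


Input: "hkejmdhh", rotate left by 6
First 6 characters: "hkejmd"
Remaining characters: "hh"
Concatenate remaining + first: "hh" + "hkejmd" = "hhhkejmd"

hhhkejmd


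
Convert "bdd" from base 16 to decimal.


Input: "bdd" in base 16
Positional expansion:
  Digit 'b' (value 11) x 16^2 = 2816
  Digit 'd' (value 13) x 16^1 = 208
  Digit 'd' (value 13) x 16^0 = 13
Sum = 3037

3037


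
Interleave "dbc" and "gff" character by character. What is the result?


Interleaving "dbc" and "gff":
  Position 0: 'd' from first, 'g' from second => "dg"
  Position 1: 'b' from first, 'f' from second => "bf"
  Position 2: 'c' from first, 'f' from second => "cf"
Result: dgbfcf

dgbfcf


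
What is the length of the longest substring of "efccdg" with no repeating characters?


Input: "efccdg"
Sliding window (track last position of each char):
  Position 0 ('e'): window [0,0] length 1 -- new best
  Position 1 ('f'): window [0,1] length 2 -- new best
  Position 2 ('c'): window [0,2] length 3 -- new best
  Position 3 ('c'): repeat (last at 2), move window start to 3
  Position 3 ('c'): window [3,3] length 1
  Position 4 ('d'): window [3,4] length 2
  Position 5 ('g'): window [3,5] length 3
Longest substring with no repeats: "efc" with length 3

3


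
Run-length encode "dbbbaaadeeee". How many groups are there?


Input: dbbbaaadeeee
Scanning for consecutive runs:
  Group 1: 'd' x 1 (positions 0-0)
  Group 2: 'b' x 3 (positions 1-3)
  Group 3: 'a' x 3 (positions 4-6)
  Group 4: 'd' x 1 (positions 7-7)
  Group 5: 'e' x 4 (positions 8-11)
Total groups: 5

5


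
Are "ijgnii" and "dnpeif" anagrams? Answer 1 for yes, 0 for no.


Strings: "ijgnii", "dnpeif"
Sorted first:  giiijn
Sorted second: definp
Differ at position 0: 'g' vs 'd' => not anagrams

0


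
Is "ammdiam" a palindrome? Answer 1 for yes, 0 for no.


Input: ammdiam
Reversed: maidmma
  Compare pos 0 ('a') with pos 6 ('m'): MISMATCH
  Compare pos 1 ('m') with pos 5 ('a'): MISMATCH
  Compare pos 2 ('m') with pos 4 ('i'): MISMATCH
Result: not a palindrome

0


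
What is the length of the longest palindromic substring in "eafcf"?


Input: "eafcf"
Checking substrings for palindromes:
  [2:5] "fcf" (len 3) => palindrome
Longest palindromic substring: "fcf" with length 3

3


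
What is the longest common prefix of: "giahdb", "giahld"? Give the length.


Words: giahdb, giahld
  Position 0: all 'g' => match
  Position 1: all 'i' => match
  Position 2: all 'a' => match
  Position 3: all 'h' => match
  Position 4: ('d', 'l') => mismatch, stop
LCP = "giah" (length 4)

4


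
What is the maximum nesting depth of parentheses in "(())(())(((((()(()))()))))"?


Input: "(())(())(((((()(()))()))))"
Tracking depth:
  Position 0 '(': depth becomes 1
  Position 1 '(': depth becomes 2
  Position 2 ')': depth becomes 1
  Position 3 ')': depth becomes 0
  Position 4 '(': depth becomes 1
  Position 5 '(': depth becomes 2
  Position 6 ')': depth becomes 1
  Position 7 ')': depth becomes 0
  Position 8 '(': depth becomes 1
  Position 9 '(': depth becomes 2
  Position 10 '(': depth becomes 3
  Position 11 '(': depth becomes 4
  Position 12 '(': depth becomes 5
  Position 13 '(': depth becomes 6
  Position 14 ')': depth becomes 5
  Position 15 '(': depth becomes 6
  Position 16 '(': depth becomes 7
  Position 17 ')': depth becomes 6
  Position 18 ')': depth becomes 5
  Position 19 ')': depth becomes 4
  Position 20 '(': depth becomes 5
  Position 21 ')': depth becomes 4
  Position 22 ')': depth becomes 3
  Position 23 ')': depth becomes 2
  Position 24 ')': depth becomes 1
  Position 25 ')': depth becomes 0
Maximum depth reached: 7

7


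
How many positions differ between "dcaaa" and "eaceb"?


Comparing "dcaaa" and "eaceb" position by position:
  Position 0: 'd' vs 'e' => DIFFER
  Position 1: 'c' vs 'a' => DIFFER
  Position 2: 'a' vs 'c' => DIFFER
  Position 3: 'a' vs 'e' => DIFFER
  Position 4: 'a' vs 'b' => DIFFER
Positions that differ: 5

5


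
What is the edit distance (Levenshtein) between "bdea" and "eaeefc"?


Computing edit distance: "bdea" -> "eaeefc"
DP table:
           e    a    e    e    f    c
      0    1    2    3    4    5    6
  b   1    1    2    3    4    5    6
  d   2    2    2    3    4    5    6
  e   3    2    3    2    3    4    5
  a   4    3    2    3    3    4    5
Edit distance = dp[4][6] = 5

5


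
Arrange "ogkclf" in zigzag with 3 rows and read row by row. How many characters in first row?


Zigzag "ogkclf" into 3 rows:
Placing characters:
  'o' => row 0
  'g' => row 1
  'k' => row 2
  'c' => row 1
  'l' => row 0
  'f' => row 1
Rows:
  Row 0: "ol"
  Row 1: "gcf"
  Row 2: "k"
First row length: 2

2


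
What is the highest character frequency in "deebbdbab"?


Input: deebbdbab
Character counts:
  'a': 1
  'b': 4
  'd': 2
  'e': 2
Maximum frequency: 4

4


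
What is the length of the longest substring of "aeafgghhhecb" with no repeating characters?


Input: "aeafgghhhecb"
Sliding window (track last position of each char):
  Position 0 ('a'): window [0,0] length 1 -- new best
  Position 1 ('e'): window [0,1] length 2 -- new best
  Position 2 ('a'): repeat (last at 0), move window start to 1
  Position 2 ('a'): window [1,2] length 2
  Position 3 ('f'): window [1,3] length 3 -- new best
  Position 4 ('g'): window [1,4] length 4 -- new best
  Position 5 ('g'): repeat (last at 4), move window start to 5
  Position 5 ('g'): window [5,5] length 1
  Position 6 ('h'): window [5,6] length 2
  Position 7 ('h'): repeat (last at 6), move window start to 7
  Position 7 ('h'): window [7,7] length 1
  Position 8 ('h'): repeat (last at 7), move window start to 8
  Position 8 ('h'): window [8,8] length 1
  Position 9 ('e'): window [8,9] length 2
  Position 10 ('c'): window [8,10] length 3
  Position 11 ('b'): window [8,11] length 4
Longest substring with no repeats: "eafg" with length 4

4


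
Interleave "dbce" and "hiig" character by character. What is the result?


Interleaving "dbce" and "hiig":
  Position 0: 'd' from first, 'h' from second => "dh"
  Position 1: 'b' from first, 'i' from second => "bi"
  Position 2: 'c' from first, 'i' from second => "ci"
  Position 3: 'e' from first, 'g' from second => "eg"
Result: dhbicieg

dhbicieg


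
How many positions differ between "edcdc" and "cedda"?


Comparing "edcdc" and "cedda" position by position:
  Position 0: 'e' vs 'c' => DIFFER
  Position 1: 'd' vs 'e' => DIFFER
  Position 2: 'c' vs 'd' => DIFFER
  Position 3: 'd' vs 'd' => same
  Position 4: 'c' vs 'a' => DIFFER
Positions that differ: 4

4


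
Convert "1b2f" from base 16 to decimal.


Input: "1b2f" in base 16
Positional expansion:
  Digit '1' (value 1) x 16^3 = 4096
  Digit 'b' (value 11) x 16^2 = 2816
  Digit '2' (value 2) x 16^1 = 32
  Digit 'f' (value 15) x 16^0 = 15
Sum = 6959

6959


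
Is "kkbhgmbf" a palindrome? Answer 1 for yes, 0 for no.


Input: kkbhgmbf
Reversed: fbmghbkk
  Compare pos 0 ('k') with pos 7 ('f'): MISMATCH
  Compare pos 1 ('k') with pos 6 ('b'): MISMATCH
  Compare pos 2 ('b') with pos 5 ('m'): MISMATCH
  Compare pos 3 ('h') with pos 4 ('g'): MISMATCH
Result: not a palindrome

0


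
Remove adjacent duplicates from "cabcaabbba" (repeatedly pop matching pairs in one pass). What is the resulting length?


Input: cabcaabbba
Stack-based adjacent duplicate removal:
  Read 'c': push. Stack: c
  Read 'a': push. Stack: ca
  Read 'b': push. Stack: cab
  Read 'c': push. Stack: cabc
  Read 'a': push. Stack: cabca
  Read 'a': matches stack top 'a' => pop. Stack: cabc
  Read 'b': push. Stack: cabcb
  Read 'b': matches stack top 'b' => pop. Stack: cabc
  Read 'b': push. Stack: cabcb
  Read 'a': push. Stack: cabcba
Final stack: "cabcba" (length 6)

6


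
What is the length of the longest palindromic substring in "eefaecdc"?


Input: "eefaecdc"
Checking substrings for palindromes:
  [5:8] "cdc" (len 3) => palindrome
  [0:2] "ee" (len 2) => palindrome
Longest palindromic substring: "cdc" with length 3

3


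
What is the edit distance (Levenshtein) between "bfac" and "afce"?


Computing edit distance: "bfac" -> "afce"
DP table:
           a    f    c    e
      0    1    2    3    4
  b   1    1    2    3    4
  f   2    2    1    2    3
  a   3    2    2    2    3
  c   4    3    3    2    3
Edit distance = dp[4][4] = 3

3


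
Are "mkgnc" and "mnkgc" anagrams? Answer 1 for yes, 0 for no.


Strings: "mkgnc", "mnkgc"
Sorted first:  cgkmn
Sorted second: cgkmn
Sorted forms match => anagrams

1


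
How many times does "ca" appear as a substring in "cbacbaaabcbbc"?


Searching for "ca" in "cbacbaaabcbbc"
Scanning each position:
  Position 0: "cb" => no
  Position 1: "ba" => no
  Position 2: "ac" => no
  Position 3: "cb" => no
  Position 4: "ba" => no
  Position 5: "aa" => no
  Position 6: "aa" => no
  Position 7: "ab" => no
  Position 8: "bc" => no
  Position 9: "cb" => no
  Position 10: "bb" => no
  Position 11: "bc" => no
Total occurrences: 0

0


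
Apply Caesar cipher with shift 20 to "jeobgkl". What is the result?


Caesar cipher: shift "jeobgkl" by 20
  'j' (pos 9) + 20 = pos 3 = 'd'
  'e' (pos 4) + 20 = pos 24 = 'y'
  'o' (pos 14) + 20 = pos 8 = 'i'
  'b' (pos 1) + 20 = pos 21 = 'v'
  'g' (pos 6) + 20 = pos 0 = 'a'
  'k' (pos 10) + 20 = pos 4 = 'e'
  'l' (pos 11) + 20 = pos 5 = 'f'
Result: dyivaef

dyivaef


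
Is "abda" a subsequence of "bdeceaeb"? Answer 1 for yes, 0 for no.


Check if "abda" is a subsequence of "bdeceaeb"
Greedy scan:
  Position 0 ('b'): no match needed
  Position 1 ('d'): no match needed
  Position 2 ('e'): no match needed
  Position 3 ('c'): no match needed
  Position 4 ('e'): no match needed
  Position 5 ('a'): matches sub[0] = 'a'
  Position 6 ('e'): no match needed
  Position 7 ('b'): matches sub[1] = 'b'
Only matched 2/4 characters => not a subsequence

0


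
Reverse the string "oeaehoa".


Input: oeaehoa
Reading characters right to left:
  Position 6: 'a'
  Position 5: 'o'
  Position 4: 'h'
  Position 3: 'e'
  Position 2: 'a'
  Position 1: 'e'
  Position 0: 'o'
Reversed: aoheaeo

aoheaeo


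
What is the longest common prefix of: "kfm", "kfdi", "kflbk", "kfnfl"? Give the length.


Words: kfm, kfdi, kflbk, kfnfl
  Position 0: all 'k' => match
  Position 1: all 'f' => match
  Position 2: ('m', 'd', 'l', 'n') => mismatch, stop
LCP = "kf" (length 2)

2


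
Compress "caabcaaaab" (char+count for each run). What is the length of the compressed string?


Input: caabcaaaab
Runs:
  'c' x 1 => "c1"
  'a' x 2 => "a2"
  'b' x 1 => "b1"
  'c' x 1 => "c1"
  'a' x 4 => "a4"
  'b' x 1 => "b1"
Compressed: "c1a2b1c1a4b1"
Compressed length: 12

12


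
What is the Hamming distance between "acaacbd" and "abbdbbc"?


Comparing "acaacbd" and "abbdbbc" position by position:
  Position 0: 'a' vs 'a' => same
  Position 1: 'c' vs 'b' => differ
  Position 2: 'a' vs 'b' => differ
  Position 3: 'a' vs 'd' => differ
  Position 4: 'c' vs 'b' => differ
  Position 5: 'b' vs 'b' => same
  Position 6: 'd' vs 'c' => differ
Total differences (Hamming distance): 5

5


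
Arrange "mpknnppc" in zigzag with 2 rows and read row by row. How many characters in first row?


Zigzag "mpknnppc" into 2 rows:
Placing characters:
  'm' => row 0
  'p' => row 1
  'k' => row 0
  'n' => row 1
  'n' => row 0
  'p' => row 1
  'p' => row 0
  'c' => row 1
Rows:
  Row 0: "mknp"
  Row 1: "pnpc"
First row length: 4

4


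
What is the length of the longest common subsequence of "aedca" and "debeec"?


LCS of "aedca" and "debeec"
DP table:
           d    e    b    e    e    c
      0    0    0    0    0    0    0
  a   0    0    0    0    0    0    0
  e   0    0    1    1    1    1    1
  d   0    1    1    1    1    1    1
  c   0    1    1    1    1    1    2
  a   0    1    1    1    1    1    2
LCS length = dp[5][6] = 2

2


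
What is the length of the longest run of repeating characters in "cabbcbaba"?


Input: "cabbcbaba"
Scanning for longest run:
  Position 1 ('a'): new char, reset run to 1
  Position 2 ('b'): new char, reset run to 1
  Position 3 ('b'): continues run of 'b', length=2
  Position 4 ('c'): new char, reset run to 1
  Position 5 ('b'): new char, reset run to 1
  Position 6 ('a'): new char, reset run to 1
  Position 7 ('b'): new char, reset run to 1
  Position 8 ('a'): new char, reset run to 1
Longest run: 'b' with length 2

2


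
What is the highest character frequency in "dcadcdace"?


Input: dcadcdace
Character counts:
  'a': 2
  'c': 3
  'd': 3
  'e': 1
Maximum frequency: 3

3


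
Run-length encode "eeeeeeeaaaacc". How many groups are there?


Input: eeeeeeeaaaacc
Scanning for consecutive runs:
  Group 1: 'e' x 7 (positions 0-6)
  Group 2: 'a' x 4 (positions 7-10)
  Group 3: 'c' x 2 (positions 11-12)
Total groups: 3

3


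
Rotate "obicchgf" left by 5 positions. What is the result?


Input: "obicchgf", rotate left by 5
First 5 characters: "obicc"
Remaining characters: "hgf"
Concatenate remaining + first: "hgf" + "obicc" = "hgfobicc"

hgfobicc


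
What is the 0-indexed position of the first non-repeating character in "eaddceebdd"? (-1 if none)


Input: eaddceebdd
Character frequencies:
  'a': 1
  'b': 1
  'c': 1
  'd': 4
  'e': 3
Scanning left to right for freq == 1:
  Position 0 ('e'): freq=3, skip
  Position 1 ('a'): unique! => answer = 1

1


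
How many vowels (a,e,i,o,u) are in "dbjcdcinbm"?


Input: dbjcdcinbm
Checking each character:
  'd' at position 0: consonant
  'b' at position 1: consonant
  'j' at position 2: consonant
  'c' at position 3: consonant
  'd' at position 4: consonant
  'c' at position 5: consonant
  'i' at position 6: vowel (running total: 1)
  'n' at position 7: consonant
  'b' at position 8: consonant
  'm' at position 9: consonant
Total vowels: 1

1


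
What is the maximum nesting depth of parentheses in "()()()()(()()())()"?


Input: "()()()()(()()())()"
Tracking depth:
  Position 0 '(': depth becomes 1
  Position 1 ')': depth becomes 0
  Position 2 '(': depth becomes 1
  Position 3 ')': depth becomes 0
  Position 4 '(': depth becomes 1
  Position 5 ')': depth becomes 0
  Position 6 '(': depth becomes 1
  Position 7 ')': depth becomes 0
  Position 8 '(': depth becomes 1
  Position 9 '(': depth becomes 2
  Position 10 ')': depth becomes 1
  Position 11 '(': depth becomes 2
  Position 12 ')': depth becomes 1
  Position 13 '(': depth becomes 2
  Position 14 ')': depth becomes 1
  Position 15 ')': depth becomes 0
  Position 16 '(': depth becomes 1
  Position 17 ')': depth becomes 0
Maximum depth reached: 2

2


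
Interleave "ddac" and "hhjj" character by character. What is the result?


Interleaving "ddac" and "hhjj":
  Position 0: 'd' from first, 'h' from second => "dh"
  Position 1: 'd' from first, 'h' from second => "dh"
  Position 2: 'a' from first, 'j' from second => "aj"
  Position 3: 'c' from first, 'j' from second => "cj"
Result: dhdhajcj

dhdhajcj


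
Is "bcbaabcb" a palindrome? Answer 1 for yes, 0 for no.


Input: bcbaabcb
Reversed: bcbaabcb
  Compare pos 0 ('b') with pos 7 ('b'): match
  Compare pos 1 ('c') with pos 6 ('c'): match
  Compare pos 2 ('b') with pos 5 ('b'): match
  Compare pos 3 ('a') with pos 4 ('a'): match
Result: palindrome

1


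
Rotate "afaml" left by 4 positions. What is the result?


Input: "afaml", rotate left by 4
First 4 characters: "afam"
Remaining characters: "l"
Concatenate remaining + first: "l" + "afam" = "lafam"

lafam


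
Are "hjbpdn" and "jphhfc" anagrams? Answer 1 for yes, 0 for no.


Strings: "hjbpdn", "jphhfc"
Sorted first:  bdhjnp
Sorted second: cfhhjp
Differ at position 0: 'b' vs 'c' => not anagrams

0


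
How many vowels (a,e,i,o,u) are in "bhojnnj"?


Input: bhojnnj
Checking each character:
  'b' at position 0: consonant
  'h' at position 1: consonant
  'o' at position 2: vowel (running total: 1)
  'j' at position 3: consonant
  'n' at position 4: consonant
  'n' at position 5: consonant
  'j' at position 6: consonant
Total vowels: 1

1


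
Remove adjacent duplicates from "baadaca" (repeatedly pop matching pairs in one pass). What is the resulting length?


Input: baadaca
Stack-based adjacent duplicate removal:
  Read 'b': push. Stack: b
  Read 'a': push. Stack: ba
  Read 'a': matches stack top 'a' => pop. Stack: b
  Read 'd': push. Stack: bd
  Read 'a': push. Stack: bda
  Read 'c': push. Stack: bdac
  Read 'a': push. Stack: bdaca
Final stack: "bdaca" (length 5)

5


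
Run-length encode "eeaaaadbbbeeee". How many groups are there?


Input: eeaaaadbbbeeee
Scanning for consecutive runs:
  Group 1: 'e' x 2 (positions 0-1)
  Group 2: 'a' x 4 (positions 2-5)
  Group 3: 'd' x 1 (positions 6-6)
  Group 4: 'b' x 3 (positions 7-9)
  Group 5: 'e' x 4 (positions 10-13)
Total groups: 5

5


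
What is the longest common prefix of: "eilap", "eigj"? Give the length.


Words: eilap, eigj
  Position 0: all 'e' => match
  Position 1: all 'i' => match
  Position 2: ('l', 'g') => mismatch, stop
LCP = "ei" (length 2)

2


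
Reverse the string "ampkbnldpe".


Input: ampkbnldpe
Reading characters right to left:
  Position 9: 'e'
  Position 8: 'p'
  Position 7: 'd'
  Position 6: 'l'
  Position 5: 'n'
  Position 4: 'b'
  Position 3: 'k'
  Position 2: 'p'
  Position 1: 'm'
  Position 0: 'a'
Reversed: epdlnbkpma

epdlnbkpma


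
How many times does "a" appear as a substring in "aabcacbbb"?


Searching for "a" in "aabcacbbb"
Scanning each position:
  Position 0: "a" => MATCH
  Position 1: "a" => MATCH
  Position 2: "b" => no
  Position 3: "c" => no
  Position 4: "a" => MATCH
  Position 5: "c" => no
  Position 6: "b" => no
  Position 7: "b" => no
  Position 8: "b" => no
Total occurrences: 3

3


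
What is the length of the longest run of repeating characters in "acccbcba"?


Input: "acccbcba"
Scanning for longest run:
  Position 1 ('c'): new char, reset run to 1
  Position 2 ('c'): continues run of 'c', length=2
  Position 3 ('c'): continues run of 'c', length=3
  Position 4 ('b'): new char, reset run to 1
  Position 5 ('c'): new char, reset run to 1
  Position 6 ('b'): new char, reset run to 1
  Position 7 ('a'): new char, reset run to 1
Longest run: 'c' with length 3

3


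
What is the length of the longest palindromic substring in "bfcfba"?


Input: "bfcfba"
Checking substrings for palindromes:
  [0:5] "bfcfb" (len 5) => palindrome
  [1:4] "fcf" (len 3) => palindrome
Longest palindromic substring: "bfcfb" with length 5

5


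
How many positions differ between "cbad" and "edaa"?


Comparing "cbad" and "edaa" position by position:
  Position 0: 'c' vs 'e' => DIFFER
  Position 1: 'b' vs 'd' => DIFFER
  Position 2: 'a' vs 'a' => same
  Position 3: 'd' vs 'a' => DIFFER
Positions that differ: 3

3


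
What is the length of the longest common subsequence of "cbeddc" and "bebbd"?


LCS of "cbeddc" and "bebbd"
DP table:
           b    e    b    b    d
      0    0    0    0    0    0
  c   0    0    0    0    0    0
  b   0    1    1    1    1    1
  e   0    1    2    2    2    2
  d   0    1    2    2    2    3
  d   0    1    2    2    2    3
  c   0    1    2    2    2    3
LCS length = dp[6][5] = 3

3


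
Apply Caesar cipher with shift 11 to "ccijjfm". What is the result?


Caesar cipher: shift "ccijjfm" by 11
  'c' (pos 2) + 11 = pos 13 = 'n'
  'c' (pos 2) + 11 = pos 13 = 'n'
  'i' (pos 8) + 11 = pos 19 = 't'
  'j' (pos 9) + 11 = pos 20 = 'u'
  'j' (pos 9) + 11 = pos 20 = 'u'
  'f' (pos 5) + 11 = pos 16 = 'q'
  'm' (pos 12) + 11 = pos 23 = 'x'
Result: nntuuqx

nntuuqx


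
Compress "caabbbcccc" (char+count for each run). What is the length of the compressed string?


Input: caabbbcccc
Runs:
  'c' x 1 => "c1"
  'a' x 2 => "a2"
  'b' x 3 => "b3"
  'c' x 4 => "c4"
Compressed: "c1a2b3c4"
Compressed length: 8

8


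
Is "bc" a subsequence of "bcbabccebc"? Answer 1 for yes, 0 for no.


Check if "bc" is a subsequence of "bcbabccebc"
Greedy scan:
  Position 0 ('b'): matches sub[0] = 'b'
  Position 1 ('c'): matches sub[1] = 'c'
  Position 2 ('b'): no match needed
  Position 3 ('a'): no match needed
  Position 4 ('b'): no match needed
  Position 5 ('c'): no match needed
  Position 6 ('c'): no match needed
  Position 7 ('e'): no match needed
  Position 8 ('b'): no match needed
  Position 9 ('c'): no match needed
All 2 characters matched => is a subsequence

1


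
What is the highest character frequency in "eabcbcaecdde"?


Input: eabcbcaecdde
Character counts:
  'a': 2
  'b': 2
  'c': 3
  'd': 2
  'e': 3
Maximum frequency: 3

3


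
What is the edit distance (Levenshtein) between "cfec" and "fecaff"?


Computing edit distance: "cfec" -> "fecaff"
DP table:
           f    e    c    a    f    f
      0    1    2    3    4    5    6
  c   1    1    2    2    3    4    5
  f   2    1    2    3    3    3    4
  e   3    2    1    2    3    4    4
  c   4    3    2    1    2    3    4
Edit distance = dp[4][6] = 4

4


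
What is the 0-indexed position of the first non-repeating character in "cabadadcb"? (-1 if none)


Input: cabadadcb
Character frequencies:
  'a': 3
  'b': 2
  'c': 2
  'd': 2
Scanning left to right for freq == 1:
  Position 0 ('c'): freq=2, skip
  Position 1 ('a'): freq=3, skip
  Position 2 ('b'): freq=2, skip
  Position 3 ('a'): freq=3, skip
  Position 4 ('d'): freq=2, skip
  Position 5 ('a'): freq=3, skip
  Position 6 ('d'): freq=2, skip
  Position 7 ('c'): freq=2, skip
  Position 8 ('b'): freq=2, skip
  No unique character found => answer = -1

-1


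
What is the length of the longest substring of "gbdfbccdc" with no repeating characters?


Input: "gbdfbccdc"
Sliding window (track last position of each char):
  Position 0 ('g'): window [0,0] length 1 -- new best
  Position 1 ('b'): window [0,1] length 2 -- new best
  Position 2 ('d'): window [0,2] length 3 -- new best
  Position 3 ('f'): window [0,3] length 4 -- new best
  Position 4 ('b'): repeat (last at 1), move window start to 2
  Position 4 ('b'): window [2,4] length 3
  Position 5 ('c'): window [2,5] length 4
  Position 6 ('c'): repeat (last at 5), move window start to 6
  Position 6 ('c'): window [6,6] length 1
  Position 7 ('d'): window [6,7] length 2
  Position 8 ('c'): repeat (last at 6), move window start to 7
  Position 8 ('c'): window [7,8] length 2
Longest substring with no repeats: "gbdf" with length 4

4


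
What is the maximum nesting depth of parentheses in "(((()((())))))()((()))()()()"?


Input: "(((()((())))))()((()))()()()"
Tracking depth:
  Position 0 '(': depth becomes 1
  Position 1 '(': depth becomes 2
  Position 2 '(': depth becomes 3
  Position 3 '(': depth becomes 4
  Position 4 ')': depth becomes 3
  Position 5 '(': depth becomes 4
  Position 6 '(': depth becomes 5
  Position 7 '(': depth becomes 6
  Position 8 ')': depth becomes 5
  Position 9 ')': depth becomes 4
  Position 10 ')': depth becomes 3
  Position 11 ')': depth becomes 2
  Position 12 ')': depth becomes 1
  Position 13 ')': depth becomes 0
  Position 14 '(': depth becomes 1
  Position 15 ')': depth becomes 0
  Position 16 '(': depth becomes 1
  Position 17 '(': depth becomes 2
  Position 18 '(': depth becomes 3
  Position 19 ')': depth becomes 2
  Position 20 ')': depth becomes 1
  Position 21 ')': depth becomes 0
  Position 22 '(': depth becomes 1
  Position 23 ')': depth becomes 0
  Position 24 '(': depth becomes 1
  Position 25 ')': depth becomes 0
  Position 26 '(': depth becomes 1
  Position 27 ')': depth becomes 0
Maximum depth reached: 6

6


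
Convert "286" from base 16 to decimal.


Input: "286" in base 16
Positional expansion:
  Digit '2' (value 2) x 16^2 = 512
  Digit '8' (value 8) x 16^1 = 128
  Digit '6' (value 6) x 16^0 = 6
Sum = 646

646


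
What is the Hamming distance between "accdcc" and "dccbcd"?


Comparing "accdcc" and "dccbcd" position by position:
  Position 0: 'a' vs 'd' => differ
  Position 1: 'c' vs 'c' => same
  Position 2: 'c' vs 'c' => same
  Position 3: 'd' vs 'b' => differ
  Position 4: 'c' vs 'c' => same
  Position 5: 'c' vs 'd' => differ
Total differences (Hamming distance): 3

3


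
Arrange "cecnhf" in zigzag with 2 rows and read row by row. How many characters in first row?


Zigzag "cecnhf" into 2 rows:
Placing characters:
  'c' => row 0
  'e' => row 1
  'c' => row 0
  'n' => row 1
  'h' => row 0
  'f' => row 1
Rows:
  Row 0: "cch"
  Row 1: "enf"
First row length: 3

3


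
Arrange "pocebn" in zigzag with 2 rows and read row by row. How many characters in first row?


Zigzag "pocebn" into 2 rows:
Placing characters:
  'p' => row 0
  'o' => row 1
  'c' => row 0
  'e' => row 1
  'b' => row 0
  'n' => row 1
Rows:
  Row 0: "pcb"
  Row 1: "oen"
First row length: 3

3


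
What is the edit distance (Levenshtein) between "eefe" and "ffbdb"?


Computing edit distance: "eefe" -> "ffbdb"
DP table:
           f    f    b    d    b
      0    1    2    3    4    5
  e   1    1    2    3    4    5
  e   2    2    2    3    4    5
  f   3    2    2    3    4    5
  e   4    3    3    3    4    5
Edit distance = dp[4][5] = 5

5


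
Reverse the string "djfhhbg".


Input: djfhhbg
Reading characters right to left:
  Position 6: 'g'
  Position 5: 'b'
  Position 4: 'h'
  Position 3: 'h'
  Position 2: 'f'
  Position 1: 'j'
  Position 0: 'd'
Reversed: gbhhfjd

gbhhfjd


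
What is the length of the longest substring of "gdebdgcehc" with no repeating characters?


Input: "gdebdgcehc"
Sliding window (track last position of each char):
  Position 0 ('g'): window [0,0] length 1 -- new best
  Position 1 ('d'): window [0,1] length 2 -- new best
  Position 2 ('e'): window [0,2] length 3 -- new best
  Position 3 ('b'): window [0,3] length 4 -- new best
  Position 4 ('d'): repeat (last at 1), move window start to 2
  Position 4 ('d'): window [2,4] length 3
  Position 5 ('g'): window [2,5] length 4
  Position 6 ('c'): window [2,6] length 5 -- new best
  Position 7 ('e'): repeat (last at 2), move window start to 3
  Position 7 ('e'): window [3,7] length 5
  Position 8 ('h'): window [3,8] length 6 -- new best
  Position 9 ('c'): repeat (last at 6), move window start to 7
  Position 9 ('c'): window [7,9] length 3
Longest substring with no repeats: "bdgceh" with length 6

6


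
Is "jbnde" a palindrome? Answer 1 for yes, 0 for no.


Input: jbnde
Reversed: ednbj
  Compare pos 0 ('j') with pos 4 ('e'): MISMATCH
  Compare pos 1 ('b') with pos 3 ('d'): MISMATCH
Result: not a palindrome

0


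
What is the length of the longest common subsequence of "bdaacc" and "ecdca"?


LCS of "bdaacc" and "ecdca"
DP table:
           e    c    d    c    a
      0    0    0    0    0    0
  b   0    0    0    0    0    0
  d   0    0    0    1    1    1
  a   0    0    0    1    1    2
  a   0    0    0    1    1    2
  c   0    0    1    1    2    2
  c   0    0    1    1    2    2
LCS length = dp[6][5] = 2

2


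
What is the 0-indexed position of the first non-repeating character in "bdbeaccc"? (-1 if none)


Input: bdbeaccc
Character frequencies:
  'a': 1
  'b': 2
  'c': 3
  'd': 1
  'e': 1
Scanning left to right for freq == 1:
  Position 0 ('b'): freq=2, skip
  Position 1 ('d'): unique! => answer = 1

1


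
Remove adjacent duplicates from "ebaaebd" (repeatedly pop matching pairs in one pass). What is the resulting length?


Input: ebaaebd
Stack-based adjacent duplicate removal:
  Read 'e': push. Stack: e
  Read 'b': push. Stack: eb
  Read 'a': push. Stack: eba
  Read 'a': matches stack top 'a' => pop. Stack: eb
  Read 'e': push. Stack: ebe
  Read 'b': push. Stack: ebeb
  Read 'd': push. Stack: ebebd
Final stack: "ebebd" (length 5)

5


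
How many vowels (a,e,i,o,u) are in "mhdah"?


Input: mhdah
Checking each character:
  'm' at position 0: consonant
  'h' at position 1: consonant
  'd' at position 2: consonant
  'a' at position 3: vowel (running total: 1)
  'h' at position 4: consonant
Total vowels: 1

1


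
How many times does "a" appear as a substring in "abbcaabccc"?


Searching for "a" in "abbcaabccc"
Scanning each position:
  Position 0: "a" => MATCH
  Position 1: "b" => no
  Position 2: "b" => no
  Position 3: "c" => no
  Position 4: "a" => MATCH
  Position 5: "a" => MATCH
  Position 6: "b" => no
  Position 7: "c" => no
  Position 8: "c" => no
  Position 9: "c" => no
Total occurrences: 3

3


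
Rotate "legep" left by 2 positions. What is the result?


Input: "legep", rotate left by 2
First 2 characters: "le"
Remaining characters: "gep"
Concatenate remaining + first: "gep" + "le" = "geple"

geple


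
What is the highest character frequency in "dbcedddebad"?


Input: dbcedddebad
Character counts:
  'a': 1
  'b': 2
  'c': 1
  'd': 5
  'e': 2
Maximum frequency: 5

5


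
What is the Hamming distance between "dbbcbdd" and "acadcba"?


Comparing "dbbcbdd" and "acadcba" position by position:
  Position 0: 'd' vs 'a' => differ
  Position 1: 'b' vs 'c' => differ
  Position 2: 'b' vs 'a' => differ
  Position 3: 'c' vs 'd' => differ
  Position 4: 'b' vs 'c' => differ
  Position 5: 'd' vs 'b' => differ
  Position 6: 'd' vs 'a' => differ
Total differences (Hamming distance): 7

7


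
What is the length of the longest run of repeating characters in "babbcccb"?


Input: "babbcccb"
Scanning for longest run:
  Position 1 ('a'): new char, reset run to 1
  Position 2 ('b'): new char, reset run to 1
  Position 3 ('b'): continues run of 'b', length=2
  Position 4 ('c'): new char, reset run to 1
  Position 5 ('c'): continues run of 'c', length=2
  Position 6 ('c'): continues run of 'c', length=3
  Position 7 ('b'): new char, reset run to 1
Longest run: 'c' with length 3

3


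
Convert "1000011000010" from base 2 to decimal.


Input: "1000011000010" in base 2
Positional expansion:
  Digit '1' (value 1) x 2^12 = 4096
  Digit '0' (value 0) x 2^11 = 0
  Digit '0' (value 0) x 2^10 = 0
  Digit '0' (value 0) x 2^9 = 0
  Digit '0' (value 0) x 2^8 = 0
  Digit '1' (value 1) x 2^7 = 128
  Digit '1' (value 1) x 2^6 = 64
  Digit '0' (value 0) x 2^5 = 0
  Digit '0' (value 0) x 2^4 = 0
  Digit '0' (value 0) x 2^3 = 0
  Digit '0' (value 0) x 2^2 = 0
  Digit '1' (value 1) x 2^1 = 2
  Digit '0' (value 0) x 2^0 = 0
Sum = 4290

4290


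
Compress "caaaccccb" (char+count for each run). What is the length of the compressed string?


Input: caaaccccb
Runs:
  'c' x 1 => "c1"
  'a' x 3 => "a3"
  'c' x 4 => "c4"
  'b' x 1 => "b1"
Compressed: "c1a3c4b1"
Compressed length: 8

8


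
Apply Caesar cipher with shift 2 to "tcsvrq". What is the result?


Caesar cipher: shift "tcsvrq" by 2
  't' (pos 19) + 2 = pos 21 = 'v'
  'c' (pos 2) + 2 = pos 4 = 'e'
  's' (pos 18) + 2 = pos 20 = 'u'
  'v' (pos 21) + 2 = pos 23 = 'x'
  'r' (pos 17) + 2 = pos 19 = 't'
  'q' (pos 16) + 2 = pos 18 = 's'
Result: veuxts

veuxts


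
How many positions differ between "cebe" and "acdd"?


Comparing "cebe" and "acdd" position by position:
  Position 0: 'c' vs 'a' => DIFFER
  Position 1: 'e' vs 'c' => DIFFER
  Position 2: 'b' vs 'd' => DIFFER
  Position 3: 'e' vs 'd' => DIFFER
Positions that differ: 4

4


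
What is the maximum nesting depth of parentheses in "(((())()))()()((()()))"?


Input: "(((())()))()()((()()))"
Tracking depth:
  Position 0 '(': depth becomes 1
  Position 1 '(': depth becomes 2
  Position 2 '(': depth becomes 3
  Position 3 '(': depth becomes 4
  Position 4 ')': depth becomes 3
  Position 5 ')': depth becomes 2
  Position 6 '(': depth becomes 3
  Position 7 ')': depth becomes 2
  Position 8 ')': depth becomes 1
  Position 9 ')': depth becomes 0
  Position 10 '(': depth becomes 1
  Position 11 ')': depth becomes 0
  Position 12 '(': depth becomes 1
  Position 13 ')': depth becomes 0
  Position 14 '(': depth becomes 1
  Position 15 '(': depth becomes 2
  Position 16 '(': depth becomes 3
  Position 17 ')': depth becomes 2
  Position 18 '(': depth becomes 3
  Position 19 ')': depth becomes 2
  Position 20 ')': depth becomes 1
  Position 21 ')': depth becomes 0
Maximum depth reached: 4

4


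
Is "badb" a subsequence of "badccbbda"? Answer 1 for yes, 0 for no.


Check if "badb" is a subsequence of "badccbbda"
Greedy scan:
  Position 0 ('b'): matches sub[0] = 'b'
  Position 1 ('a'): matches sub[1] = 'a'
  Position 2 ('d'): matches sub[2] = 'd'
  Position 3 ('c'): no match needed
  Position 4 ('c'): no match needed
  Position 5 ('b'): matches sub[3] = 'b'
  Position 6 ('b'): no match needed
  Position 7 ('d'): no match needed
  Position 8 ('a'): no match needed
All 4 characters matched => is a subsequence

1


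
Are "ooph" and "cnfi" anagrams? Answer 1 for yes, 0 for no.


Strings: "ooph", "cnfi"
Sorted first:  hoop
Sorted second: cfin
Differ at position 0: 'h' vs 'c' => not anagrams

0


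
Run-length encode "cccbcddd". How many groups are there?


Input: cccbcddd
Scanning for consecutive runs:
  Group 1: 'c' x 3 (positions 0-2)
  Group 2: 'b' x 1 (positions 3-3)
  Group 3: 'c' x 1 (positions 4-4)
  Group 4: 'd' x 3 (positions 5-7)
Total groups: 4

4


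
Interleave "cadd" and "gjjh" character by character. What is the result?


Interleaving "cadd" and "gjjh":
  Position 0: 'c' from first, 'g' from second => "cg"
  Position 1: 'a' from first, 'j' from second => "aj"
  Position 2: 'd' from first, 'j' from second => "dj"
  Position 3: 'd' from first, 'h' from second => "dh"
Result: cgajdjdh

cgajdjdh


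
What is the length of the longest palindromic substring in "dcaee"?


Input: "dcaee"
Checking substrings for palindromes:
  [3:5] "ee" (len 2) => palindrome
Longest palindromic substring: "ee" with length 2

2


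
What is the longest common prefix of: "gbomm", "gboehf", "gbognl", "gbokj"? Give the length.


Words: gbomm, gboehf, gbognl, gbokj
  Position 0: all 'g' => match
  Position 1: all 'b' => match
  Position 2: all 'o' => match
  Position 3: ('m', 'e', 'g', 'k') => mismatch, stop
LCP = "gbo" (length 3)

3


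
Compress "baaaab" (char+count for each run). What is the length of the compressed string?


Input: baaaab
Runs:
  'b' x 1 => "b1"
  'a' x 4 => "a4"
  'b' x 1 => "b1"
Compressed: "b1a4b1"
Compressed length: 6

6


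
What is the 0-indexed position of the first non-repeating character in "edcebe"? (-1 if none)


Input: edcebe
Character frequencies:
  'b': 1
  'c': 1
  'd': 1
  'e': 3
Scanning left to right for freq == 1:
  Position 0 ('e'): freq=3, skip
  Position 1 ('d'): unique! => answer = 1

1


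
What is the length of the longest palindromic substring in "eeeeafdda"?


Input: "eeeeafdda"
Checking substrings for palindromes:
  [0:4] "eeee" (len 4) => palindrome
  [0:3] "eee" (len 3) => palindrome
  [1:4] "eee" (len 3) => palindrome
  [0:2] "ee" (len 2) => palindrome
  [1:3] "ee" (len 2) => palindrome
  [2:4] "ee" (len 2) => palindrome
Longest palindromic substring: "eeee" with length 4

4


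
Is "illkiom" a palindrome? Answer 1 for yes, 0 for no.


Input: illkiom
Reversed: moiklli
  Compare pos 0 ('i') with pos 6 ('m'): MISMATCH
  Compare pos 1 ('l') with pos 5 ('o'): MISMATCH
  Compare pos 2 ('l') with pos 4 ('i'): MISMATCH
Result: not a palindrome

0


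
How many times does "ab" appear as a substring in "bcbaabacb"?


Searching for "ab" in "bcbaabacb"
Scanning each position:
  Position 0: "bc" => no
  Position 1: "cb" => no
  Position 2: "ba" => no
  Position 3: "aa" => no
  Position 4: "ab" => MATCH
  Position 5: "ba" => no
  Position 6: "ac" => no
  Position 7: "cb" => no
Total occurrences: 1

1


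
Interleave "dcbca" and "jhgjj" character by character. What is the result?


Interleaving "dcbca" and "jhgjj":
  Position 0: 'd' from first, 'j' from second => "dj"
  Position 1: 'c' from first, 'h' from second => "ch"
  Position 2: 'b' from first, 'g' from second => "bg"
  Position 3: 'c' from first, 'j' from second => "cj"
  Position 4: 'a' from first, 'j' from second => "aj"
Result: djchbgcjaj

djchbgcjaj


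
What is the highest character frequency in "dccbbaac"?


Input: dccbbaac
Character counts:
  'a': 2
  'b': 2
  'c': 3
  'd': 1
Maximum frequency: 3

3


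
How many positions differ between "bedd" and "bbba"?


Comparing "bedd" and "bbba" position by position:
  Position 0: 'b' vs 'b' => same
  Position 1: 'e' vs 'b' => DIFFER
  Position 2: 'd' vs 'b' => DIFFER
  Position 3: 'd' vs 'a' => DIFFER
Positions that differ: 3

3


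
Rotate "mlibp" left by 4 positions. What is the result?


Input: "mlibp", rotate left by 4
First 4 characters: "mlib"
Remaining characters: "p"
Concatenate remaining + first: "p" + "mlib" = "pmlib"

pmlib


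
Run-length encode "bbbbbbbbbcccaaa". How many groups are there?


Input: bbbbbbbbbcccaaa
Scanning for consecutive runs:
  Group 1: 'b' x 9 (positions 0-8)
  Group 2: 'c' x 3 (positions 9-11)
  Group 3: 'a' x 3 (positions 12-14)
Total groups: 3

3


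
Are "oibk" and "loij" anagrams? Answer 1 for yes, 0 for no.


Strings: "oibk", "loij"
Sorted first:  biko
Sorted second: ijlo
Differ at position 0: 'b' vs 'i' => not anagrams

0


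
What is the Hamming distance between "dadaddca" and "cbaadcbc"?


Comparing "dadaddca" and "cbaadcbc" position by position:
  Position 0: 'd' vs 'c' => differ
  Position 1: 'a' vs 'b' => differ
  Position 2: 'd' vs 'a' => differ
  Position 3: 'a' vs 'a' => same
  Position 4: 'd' vs 'd' => same
  Position 5: 'd' vs 'c' => differ
  Position 6: 'c' vs 'b' => differ
  Position 7: 'a' vs 'c' => differ
Total differences (Hamming distance): 6

6


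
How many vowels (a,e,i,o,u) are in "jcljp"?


Input: jcljp
Checking each character:
  'j' at position 0: consonant
  'c' at position 1: consonant
  'l' at position 2: consonant
  'j' at position 3: consonant
  'p' at position 4: consonant
Total vowels: 0

0


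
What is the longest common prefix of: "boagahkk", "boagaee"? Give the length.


Words: boagahkk, boagaee
  Position 0: all 'b' => match
  Position 1: all 'o' => match
  Position 2: all 'a' => match
  Position 3: all 'g' => match
  Position 4: all 'a' => match
  Position 5: ('h', 'e') => mismatch, stop
LCP = "boaga" (length 5)

5


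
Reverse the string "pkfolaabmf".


Input: pkfolaabmf
Reading characters right to left:
  Position 9: 'f'
  Position 8: 'm'
  Position 7: 'b'
  Position 6: 'a'
  Position 5: 'a'
  Position 4: 'l'
  Position 3: 'o'
  Position 2: 'f'
  Position 1: 'k'
  Position 0: 'p'
Reversed: fmbaalofkp

fmbaalofkp


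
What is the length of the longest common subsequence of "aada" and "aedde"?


LCS of "aada" and "aedde"
DP table:
           a    e    d    d    e
      0    0    0    0    0    0
  a   0    1    1    1    1    1
  a   0    1    1    1    1    1
  d   0    1    1    2    2    2
  a   0    1    1    2    2    2
LCS length = dp[4][5] = 2

2


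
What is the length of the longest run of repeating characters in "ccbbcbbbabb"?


Input: "ccbbcbbbabb"
Scanning for longest run:
  Position 1 ('c'): continues run of 'c', length=2
  Position 2 ('b'): new char, reset run to 1
  Position 3 ('b'): continues run of 'b', length=2
  Position 4 ('c'): new char, reset run to 1
  Position 5 ('b'): new char, reset run to 1
  Position 6 ('b'): continues run of 'b', length=2
  Position 7 ('b'): continues run of 'b', length=3
  Position 8 ('a'): new char, reset run to 1
  Position 9 ('b'): new char, reset run to 1
  Position 10 ('b'): continues run of 'b', length=2
Longest run: 'b' with length 3

3


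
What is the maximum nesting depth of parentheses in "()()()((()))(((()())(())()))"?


Input: "()()()((()))(((()())(())()))"
Tracking depth:
  Position 0 '(': depth becomes 1
  Position 1 ')': depth becomes 0
  Position 2 '(': depth becomes 1
  Position 3 ')': depth becomes 0
  Position 4 '(': depth becomes 1
  Position 5 ')': depth becomes 0
  Position 6 '(': depth becomes 1
  Position 7 '(': depth becomes 2
  Position 8 '(': depth becomes 3
  Position 9 ')': depth becomes 2
  Position 10 ')': depth becomes 1
  Position 11 ')': depth becomes 0
  Position 12 '(': depth becomes 1
  Position 13 '(': depth becomes 2
  Position 14 '(': depth becomes 3
  Position 15 '(': depth becomes 4
  Position 16 ')': depth becomes 3
  Position 17 '(': depth becomes 4
  Position 18 ')': depth becomes 3
  Position 19 ')': depth becomes 2
  Position 20 '(': depth becomes 3
  Position 21 '(': depth becomes 4
  Position 22 ')': depth becomes 3
  Position 23 ')': depth becomes 2
  Position 24 '(': depth becomes 3
  Position 25 ')': depth becomes 2
  Position 26 ')': depth becomes 1
  Position 27 ')': depth becomes 0
Maximum depth reached: 4

4
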